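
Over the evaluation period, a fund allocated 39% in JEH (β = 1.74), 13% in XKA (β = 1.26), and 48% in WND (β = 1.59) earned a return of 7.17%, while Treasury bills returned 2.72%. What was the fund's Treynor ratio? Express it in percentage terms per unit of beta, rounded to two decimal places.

2.77%

β_P = 0.39×1.74 + 0.13×1.26 + 0.48×1.59 = 1.6056
Treynor = (R_P − R_f) / β_P = (7.17% − 2.72%) / 1.6056 = 4.45% / 1.6056 = 2.77%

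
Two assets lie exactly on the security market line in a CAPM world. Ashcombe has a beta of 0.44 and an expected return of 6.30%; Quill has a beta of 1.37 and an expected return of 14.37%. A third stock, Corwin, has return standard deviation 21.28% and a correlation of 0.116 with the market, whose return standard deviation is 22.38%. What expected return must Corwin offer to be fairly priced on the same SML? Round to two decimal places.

3.44%

MRP = (14.37% − 6.30%) / (1.37 − 0.44) = 8.6774%
R_f = 6.30% − 0.44 × 8.6774% = 2.4819%
β_Corwin = ρ·σ_i/σ_m = 0.116 × 21.28 / 22.38 = 0.1103
E(R_Corwin) = R_f + β × MRP = 2.4819% + 0.1103 × 8.6774% = 3.44%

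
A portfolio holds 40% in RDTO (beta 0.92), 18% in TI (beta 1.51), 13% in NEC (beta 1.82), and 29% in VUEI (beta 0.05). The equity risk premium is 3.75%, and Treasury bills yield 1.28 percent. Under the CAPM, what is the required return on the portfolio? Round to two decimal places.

β_P = Σ w_i β_i = 0.40×0.92 + 0.18×1.51 + 0.13×1.82 + 0.29×0.05 = 0.8909
E(R_P) = R_f + β_P × MRP = 1.28% + 0.8909 × 3.75% = 4.62%

4.62%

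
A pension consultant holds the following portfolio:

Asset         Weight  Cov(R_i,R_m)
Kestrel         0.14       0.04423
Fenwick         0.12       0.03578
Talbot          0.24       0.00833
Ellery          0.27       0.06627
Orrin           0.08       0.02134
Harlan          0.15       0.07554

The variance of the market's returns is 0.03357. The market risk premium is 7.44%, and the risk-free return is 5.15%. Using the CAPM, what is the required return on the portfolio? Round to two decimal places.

14.77%

β_Kestrel = 0.04423 / 0.03357 = 1.3175
β_Fenwick = 0.03578 / 0.03357 = 1.0658
β_Talbot = 0.00833 / 0.03357 = 0.2481
β_Ellery = 0.06627 / 0.03357 = 1.9741
β_Orrin = 0.02134 / 0.03357 = 0.6357
β_Harlan = 0.07554 / 0.03357 = 2.2502
β_P = Σ w_i β_i = 0.14×1.3175 + 0.12×1.0658 + 0.24×0.2481 + 0.27×1.9741 + 0.08×0.6357 + 0.15×2.2502 = 1.2933
E(R_P) = R_f + β_P × MRP = 5.15% + 1.2933 × 7.44% = 14.77%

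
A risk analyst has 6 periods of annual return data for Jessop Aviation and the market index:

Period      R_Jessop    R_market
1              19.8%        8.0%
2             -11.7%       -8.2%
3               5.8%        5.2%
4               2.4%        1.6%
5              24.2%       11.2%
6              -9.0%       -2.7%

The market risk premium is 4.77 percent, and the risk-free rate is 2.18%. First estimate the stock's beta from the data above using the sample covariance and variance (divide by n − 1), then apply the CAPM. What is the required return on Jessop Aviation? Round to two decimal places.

11.59%

Mean R_i = (19.8 − 11.7 + 5.8 + 2.4 + 24.2 − 9.0) / 6 = 5.2500%
Mean R_m = (8.0 − 8.2 + 5.2 + 1.6 + 11.2 − 2.7) / 6 = 2.5167%
Σ(R_i − R̄_i)(R_m − R̄_m) = 504.4050  ⇒  Cov = 504.4050 / 5 = 100.8810
Σ(R_m − R̄_m)² = 255.5683  ⇒  Var(R_m) = 255.5683 / 5 = 51.1137
β = Cov / Var(R_m) = 100.8810 / 51.1137 = 1.9737
E(R) = R_f + β × MRP = 2.18% + 1.9737 × 4.77% = 11.59%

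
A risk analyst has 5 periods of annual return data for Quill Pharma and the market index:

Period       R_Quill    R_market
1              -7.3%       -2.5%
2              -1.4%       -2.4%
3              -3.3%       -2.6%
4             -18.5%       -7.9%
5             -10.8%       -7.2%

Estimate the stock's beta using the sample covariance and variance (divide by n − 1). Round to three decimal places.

2.184

Mean R_i = (-7.3 − 1.4 − 3.3 − 18.5 − 10.8) / 5 = -8.2600%
Mean R_m = (-2.5 − 2.4 − 2.6 − 7.9 − 7.2) / 5 = -4.5200%
Σ(R_i − R̄_i)(R_m − R̄_m) = 67.4240  ⇒  Cov = 67.4240 / 4 = 16.8560
Σ(R_m − R̄_m)² = 30.8680  ⇒  Var(R_m) = 30.8680 / 4 = 7.7170
β = Cov / Var(R_m) = 16.8560 / 7.7170 = 2.1843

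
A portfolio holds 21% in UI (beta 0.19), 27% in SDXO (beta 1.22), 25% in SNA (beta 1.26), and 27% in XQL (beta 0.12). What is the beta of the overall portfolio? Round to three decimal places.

β_P = Σ w_i β_i = 0.21×0.19 + 0.27×1.22 + 0.25×1.26 + 0.27×0.12 = 0.7167

0.717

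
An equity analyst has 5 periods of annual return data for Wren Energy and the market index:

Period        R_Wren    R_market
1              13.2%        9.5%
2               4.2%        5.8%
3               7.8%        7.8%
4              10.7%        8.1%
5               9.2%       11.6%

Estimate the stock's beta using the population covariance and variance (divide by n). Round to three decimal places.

0.968

Mean R_i = (13.2 + 4.2 + 7.8 + 10.7 + 9.2) / 5 = 9.0200%
Mean R_m = (9.5 + 5.8 + 7.8 + 8.1 + 11.6) / 5 = 8.5600%
Σ(R_i − R̄_i)(R_m − R̄_m) = 17.9340  ⇒  Cov = 17.9340 / 5 = 3.5868
Σ(R_m − R̄_m)² = 18.5320  ⇒  Var(R_m) = 18.5320 / 5 = 3.7064
β = Cov / Var(R_m) = 3.5868 / 3.7064 = 0.9677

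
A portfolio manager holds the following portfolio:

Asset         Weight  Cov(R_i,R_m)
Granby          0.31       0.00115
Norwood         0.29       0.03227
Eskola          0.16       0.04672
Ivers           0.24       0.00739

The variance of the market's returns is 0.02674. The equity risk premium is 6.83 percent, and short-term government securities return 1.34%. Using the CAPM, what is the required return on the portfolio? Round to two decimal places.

β_Granby = 0.00115 / 0.02674 = 0.0430
β_Norwood = 0.03227 / 0.02674 = 1.2068
β_Eskola = 0.04672 / 0.02674 = 1.7472
β_Ivers = 0.00739 / 0.02674 = 0.2764
β_P = Σ w_i β_i = 0.31×0.0430 + 0.29×1.2068 + 0.16×1.7472 + 0.24×0.2764 = 0.7092
E(R_P) = R_f + β_P × MRP = 1.34% + 0.7092 × 6.83% = 6.18%

6.18%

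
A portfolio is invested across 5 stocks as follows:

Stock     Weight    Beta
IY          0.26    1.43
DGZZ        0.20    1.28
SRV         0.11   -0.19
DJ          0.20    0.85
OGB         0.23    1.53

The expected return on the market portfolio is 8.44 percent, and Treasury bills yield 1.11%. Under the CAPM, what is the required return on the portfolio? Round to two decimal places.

β_P = Σ w_i β_i = 0.26×1.43 + 0.20×1.28 + 0.11×-0.19 + 0.20×0.85 + 0.23×1.53 = 1.1288
MRP = 8.44% − 1.11% = 7.33%
E(R_P) = R_f + β_P × MRP = 1.11% + 1.1288 × 7.33% = 9.38%

9.38%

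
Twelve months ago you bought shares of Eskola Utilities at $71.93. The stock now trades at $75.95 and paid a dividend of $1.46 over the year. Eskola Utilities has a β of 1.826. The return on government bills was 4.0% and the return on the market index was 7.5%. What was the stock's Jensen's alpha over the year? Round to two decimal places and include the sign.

-2.77%

Realised HPR = (P1 + D1 − P0) / P0 = (75.95 + 1.46 − 71.93) / 71.93 = 5.48 / 71.93 = 7.6185%
MRP = 7.5% − 4.0% = 3.50%
CAPM required = R_f + β·MRP = 4.0% + 1.826 × 3.5% = 10.3910%
α = realised − required = 7.6185% − 10.3910% = -2.77%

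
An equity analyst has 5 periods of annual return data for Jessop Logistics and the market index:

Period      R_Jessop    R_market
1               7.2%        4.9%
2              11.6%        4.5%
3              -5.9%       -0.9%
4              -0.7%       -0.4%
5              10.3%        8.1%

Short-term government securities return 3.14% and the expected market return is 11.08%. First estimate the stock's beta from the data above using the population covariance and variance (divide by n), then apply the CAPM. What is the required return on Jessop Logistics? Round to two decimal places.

17.24%

Mean R_i = (7.2 + 11.6 − 5.9 − 0.7 + 10.3) / 5 = 4.5000%
Mean R_m = (4.9 + 4.5 − 0.9 − 0.4 + 8.1) / 5 = 3.2400%
Σ(R_i − R̄_i)(R_m − R̄_m) = 103.6000  ⇒  Cov = 103.6000 / 5 = 20.7200
Σ(R_m − R̄_m)² = 58.3520  ⇒  Var(R_m) = 58.3520 / 5 = 11.6704
β = Cov / Var(R_m) = 20.7200 / 11.6704 = 1.7754
MRP = 11.08% − 3.14% = 7.94%
E(R) = R_f + β × MRP = 3.14% + 1.7754 × 7.94% = 17.24%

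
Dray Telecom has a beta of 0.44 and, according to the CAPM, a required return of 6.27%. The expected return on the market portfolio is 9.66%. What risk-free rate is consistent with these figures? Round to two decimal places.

E(R) = R_f + β(E(R_m) − R_f) = R_f(1 − β) + β·E(R_m)
6.27% = R_f × (1 − 0.44) + 0.44 × 9.66%
6.27% = R_f × 0.56 + 4.2504%
R_f = (6.27% − 4.2504%) / 0.56 = 3.61%

3.61%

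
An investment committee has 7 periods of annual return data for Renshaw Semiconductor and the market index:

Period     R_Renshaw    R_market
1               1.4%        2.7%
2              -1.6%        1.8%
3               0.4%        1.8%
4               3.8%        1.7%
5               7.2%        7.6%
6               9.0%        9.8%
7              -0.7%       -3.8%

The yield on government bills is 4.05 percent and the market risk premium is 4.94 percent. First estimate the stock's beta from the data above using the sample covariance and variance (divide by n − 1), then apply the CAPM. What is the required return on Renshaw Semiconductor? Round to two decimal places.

Mean R_i = (1.4 − 1.6 + 0.4 + 3.8 + 7.2 + 9.0 − 0.7) / 7 = 2.7857%
Mean R_m = (2.7 + 1.8 + 1.8 + 1.7 + 7.6 + 9.8 − 3.8) / 7 = 3.0857%
Σ(R_i − R̄_i)(R_m − R̄_m) = 93.4886  ⇒  Cov = 93.4886 / 6 = 15.5814
Σ(R_m − R̄_m)² = 118.2486  ⇒  Var(R_m) = 118.2486 / 6 = 19.7081
β = Cov / Var(R_m) = 15.5814 / 19.7081 = 0.7906
E(R) = R_f + β × MRP = 4.05% + 0.7906 × 4.94% = 7.96%

7.96%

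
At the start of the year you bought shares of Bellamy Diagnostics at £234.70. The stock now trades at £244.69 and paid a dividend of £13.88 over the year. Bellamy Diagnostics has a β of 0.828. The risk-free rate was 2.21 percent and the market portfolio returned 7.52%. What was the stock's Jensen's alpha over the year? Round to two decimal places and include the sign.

+3.56%

Realised HPR = (P1 + D1 − P0) / P0 = (244.69 + 13.88 − 234.70) / 234.70 = 23.87 / 234.70 = 10.1704%
MRP = 7.52% − 2.21% = 5.31%
CAPM required = R_f + β·MRP = 2.21% + 0.828 × 5.31% = 6.60668%
α = realised − required = 10.1704% − 6.60668% = +3.56%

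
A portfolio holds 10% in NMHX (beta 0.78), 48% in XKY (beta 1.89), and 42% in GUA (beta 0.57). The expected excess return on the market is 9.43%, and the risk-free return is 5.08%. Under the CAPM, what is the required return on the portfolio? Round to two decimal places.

16.63%

β_P = Σ w_i β_i = 0.10×0.78 + 0.48×1.89 + 0.42×0.57 = 1.2246
E(R_P) = R_f + β_P × MRP = 5.08% + 1.2246 × 9.43% = 16.63%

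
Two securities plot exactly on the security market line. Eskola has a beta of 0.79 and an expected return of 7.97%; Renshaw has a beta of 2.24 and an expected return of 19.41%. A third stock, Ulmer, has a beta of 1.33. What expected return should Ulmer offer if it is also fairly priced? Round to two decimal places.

12.23%

MRP (SML slope) = (19.41% − 7.97%) / (2.24 − 0.79) = 11.44% / 1.45 = 7.8897%
R_f (intercept) = 7.97% − 0.79 × 7.8897% = 1.7371%
E(R_Ulmer) = R_f + β × MRP = 1.7371% + 1.33 × 7.8897% = 12.23%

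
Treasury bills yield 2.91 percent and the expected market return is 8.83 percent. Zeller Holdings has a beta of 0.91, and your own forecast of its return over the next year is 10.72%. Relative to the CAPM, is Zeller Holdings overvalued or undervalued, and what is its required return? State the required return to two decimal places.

MRP = 8.83% − 2.91% = 5.92%
Required return = R_f + β·MRP = 2.91% + 0.91 × 5.92% = 8.30%
Forecast 10.72% > required 8.30% → the stock plots above the SML → undervalued.

Undervalued; required return 8.30%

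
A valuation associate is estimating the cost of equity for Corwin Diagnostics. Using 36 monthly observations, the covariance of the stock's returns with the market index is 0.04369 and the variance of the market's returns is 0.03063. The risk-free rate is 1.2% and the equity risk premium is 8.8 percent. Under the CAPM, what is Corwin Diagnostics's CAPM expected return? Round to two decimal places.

β = Cov(R_i, R_m) / Var(R_m) = 0.04369 / 0.03063 = 1.4264
E(R) = R_f + β × MRP = 1.2% + 1.4264 × 8.8% = 13.75%

13.75%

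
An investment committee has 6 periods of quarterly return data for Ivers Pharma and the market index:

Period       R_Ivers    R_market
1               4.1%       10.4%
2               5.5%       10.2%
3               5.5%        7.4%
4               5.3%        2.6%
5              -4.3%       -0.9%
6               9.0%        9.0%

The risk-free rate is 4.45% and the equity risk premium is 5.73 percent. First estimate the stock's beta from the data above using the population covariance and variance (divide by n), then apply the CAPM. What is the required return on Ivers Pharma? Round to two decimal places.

Mean R_i = (4.1 + 5.5 + 5.5 + 5.3 − 4.3 + 9.0) / 6 = 4.1833%
Mean R_m = (10.4 + 10.2 + 7.4 + 2.6 − 0.9 + 9.0) / 6 = 6.4500%
Σ(R_i − R̄_i)(R_m − R̄_m) = 76.1950  ⇒  Cov = 76.1950 / 6 = 12.6992
Σ(R_m − R̄_m)² = 105.9150  ⇒  Var(R_m) = 105.9150 / 6 = 17.6525
β = Cov / Var(R_m) = 12.6992 / 17.6525 = 0.7194
E(R) = R_f + β × MRP = 4.45% + 0.7194 × 5.73% = 8.57%

8.57%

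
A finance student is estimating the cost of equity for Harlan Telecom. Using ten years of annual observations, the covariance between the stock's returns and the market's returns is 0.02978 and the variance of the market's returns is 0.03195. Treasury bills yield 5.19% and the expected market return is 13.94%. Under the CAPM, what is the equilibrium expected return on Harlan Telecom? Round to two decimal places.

13.35%

β = Cov(R_i, R_m) / Var(R_m) = 0.02978 / 0.03195 = 0.9321
MRP = 13.94% − 5.19% = 8.75%
E(R) = R_f + β × MRP = 5.19% + 0.9321 × 8.75% = 13.35%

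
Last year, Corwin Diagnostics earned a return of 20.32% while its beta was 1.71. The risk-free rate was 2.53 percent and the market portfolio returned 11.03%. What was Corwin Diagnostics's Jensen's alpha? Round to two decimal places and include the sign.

+3.26%

Market excess return = 11.03% − 2.53% = 8.50%
CAPM benchmark = R_f + β(R_m − R_f) = 2.53% + 1.71 × 8.50% = 17.0650%
α = actual − benchmark = 20.32% − 17.0650% = +3.26%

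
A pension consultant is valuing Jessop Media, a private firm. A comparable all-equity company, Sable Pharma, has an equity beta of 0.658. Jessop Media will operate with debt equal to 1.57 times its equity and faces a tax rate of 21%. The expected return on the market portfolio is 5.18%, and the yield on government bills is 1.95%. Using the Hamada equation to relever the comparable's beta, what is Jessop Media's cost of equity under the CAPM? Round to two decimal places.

β_L = β_U × [1 + (1 − t)(D/E)] = 0.658 × [1 + (1 − 0.21) × 1.57]
    = 0.658 × [1 + 0.79 × 1.57] = 0.658 × 2.2403 = 1.4741
MRP = 5.18% − 1.95% = 3.23%
E(R) = R_f + β_L × MRP = 1.95% + 1.4741 × 3.23% = 6.71%

6.71%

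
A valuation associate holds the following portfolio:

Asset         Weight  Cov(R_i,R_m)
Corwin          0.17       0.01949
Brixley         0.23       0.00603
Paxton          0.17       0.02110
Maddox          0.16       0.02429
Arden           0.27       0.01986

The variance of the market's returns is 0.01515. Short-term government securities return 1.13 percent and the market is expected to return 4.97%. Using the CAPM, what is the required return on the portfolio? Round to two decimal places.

β_Corwin = 0.01949 / 0.01515 = 1.2865
β_Brixley = 0.00603 / 0.01515 = 0.3980
β_Paxton = 0.02110 / 0.01515 = 1.3927
β_Maddox = 0.02429 / 0.01515 = 1.6033
β_Arden = 0.01986 / 0.01515 = 1.3109
β_P = Σ w_i β_i = 0.17×1.2865 + 0.23×0.3980 + 0.17×1.3927 + 0.16×1.6033 + 0.27×1.3109 = 1.1575
MRP = 4.97% − 1.13% = 3.84%
E(R_P) = R_f + β_P × MRP = 1.13% + 1.1575 × 3.84% = 5.57%

5.57%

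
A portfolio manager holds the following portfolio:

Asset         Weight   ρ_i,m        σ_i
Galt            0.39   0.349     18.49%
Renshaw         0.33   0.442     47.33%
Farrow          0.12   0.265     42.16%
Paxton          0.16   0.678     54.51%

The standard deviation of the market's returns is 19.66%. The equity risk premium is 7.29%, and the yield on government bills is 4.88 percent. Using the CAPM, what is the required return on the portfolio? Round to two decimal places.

β_Galt = 0.349 × 18.49% / 19.66% = 0.3282
β_Renshaw = 0.442 × 47.33% / 19.66% = 1.0641
β_Farrow = 0.265 × 42.16% / 19.66% = 0.5683
β_Paxton = 0.678 × 54.51% / 19.66% = 1.8798
β_P = Σ w_i β_i = 0.39×0.3282 + 0.33×1.0641 + 0.12×0.5683 + 0.16×1.8798 = 0.8481
E(R_P) = R_f + β_P × MRP = 4.88% + 0.8481 × 7.29% = 11.06%

11.06%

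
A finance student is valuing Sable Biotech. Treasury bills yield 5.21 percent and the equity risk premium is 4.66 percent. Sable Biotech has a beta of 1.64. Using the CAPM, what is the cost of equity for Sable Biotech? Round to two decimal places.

12.85%

E(R) = R_f + β × MRP = 5.21% + 1.64 × 4.66% = 12.85%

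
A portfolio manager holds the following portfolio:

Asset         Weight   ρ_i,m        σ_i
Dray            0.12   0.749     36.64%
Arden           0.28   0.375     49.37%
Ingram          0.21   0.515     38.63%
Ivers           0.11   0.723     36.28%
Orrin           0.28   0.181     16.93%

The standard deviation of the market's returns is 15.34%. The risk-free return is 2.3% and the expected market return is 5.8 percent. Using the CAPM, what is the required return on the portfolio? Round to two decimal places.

6.04%

β_Dray = 0.749 × 36.64% / 15.34% = 1.7890
β_Arden = 0.375 × 49.37% / 15.34% = 1.2069
β_Ingram = 0.515 × 38.63% / 15.34% = 1.2969
β_Ivers = 0.723 × 36.28% / 15.34% = 1.7099
β_Orrin = 0.181 × 16.93% / 15.34% = 0.1998
β_P = Σ w_i β_i = 0.12×1.7890 + 0.28×1.2069 + 0.21×1.2969 + 0.11×1.7099 + 0.28×0.1998 = 1.0690
MRP = 5.8% − 2.3% = 3.50%
E(R_P) = R_f + β_P × MRP = 2.3% + 1.0690 × 3.5% = 6.04%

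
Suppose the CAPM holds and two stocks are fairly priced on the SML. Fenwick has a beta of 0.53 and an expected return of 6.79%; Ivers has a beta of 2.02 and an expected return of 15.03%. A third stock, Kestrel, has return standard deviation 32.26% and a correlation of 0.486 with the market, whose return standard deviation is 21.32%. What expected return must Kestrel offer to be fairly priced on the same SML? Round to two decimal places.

MRP = (15.03% − 6.79%) / (2.02 − 0.53) = 5.5302%
R_f = 6.79% − 0.53 × 5.5302% = 3.8590%
β_Kestrel = ρ·σ_i/σ_m = 0.486 × 32.26 / 21.32 = 0.7354
E(R_Kestrel) = R_f + β × MRP = 3.8590% + 0.7354 × 5.5302% = 7.93%

7.93%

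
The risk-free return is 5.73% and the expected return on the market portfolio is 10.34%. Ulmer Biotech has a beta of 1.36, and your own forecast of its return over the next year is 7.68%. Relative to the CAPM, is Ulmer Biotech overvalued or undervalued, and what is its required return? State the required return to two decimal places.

MRP = 10.34% − 5.73% = 4.61%
Required return = R_f + β·MRP = 5.73% + 1.36 × 4.61% = 12.00%
Forecast 7.68% < required 12.00% → the stock plots below the SML → overvalued.

Overvalued; required return 12.00%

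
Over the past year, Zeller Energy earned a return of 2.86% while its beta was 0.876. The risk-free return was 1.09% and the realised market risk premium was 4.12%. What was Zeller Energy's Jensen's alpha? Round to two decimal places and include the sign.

-1.84%

CAPM benchmark = R_f + β(R_m − R_f) = 1.09% + 0.876 × 4.12% = 4.69912%
α = actual − benchmark = 2.86% − 4.69912% = -1.84%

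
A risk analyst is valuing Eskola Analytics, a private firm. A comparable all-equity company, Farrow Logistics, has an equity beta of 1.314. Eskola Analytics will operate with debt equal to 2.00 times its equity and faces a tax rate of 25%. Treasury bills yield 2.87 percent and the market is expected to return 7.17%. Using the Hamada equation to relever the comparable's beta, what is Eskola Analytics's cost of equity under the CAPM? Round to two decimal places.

β_L = β_U × [1 + (1 − t)(D/E)] = 1.314 × [1 + (1 − 0.25) × 2.00]
    = 1.314 × [1 + 0.75 × 2.00] = 1.314 × 2.5000 = 3.2850
MRP = 7.17% − 2.87% = 4.30%
E(R) = R_f + β_L × MRP = 2.87% + 3.2850 × 4.30% = 17.00%

17.00%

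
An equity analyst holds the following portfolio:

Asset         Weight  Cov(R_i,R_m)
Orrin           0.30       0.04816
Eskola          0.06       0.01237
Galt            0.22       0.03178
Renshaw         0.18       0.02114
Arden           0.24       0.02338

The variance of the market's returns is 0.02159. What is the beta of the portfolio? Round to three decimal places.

1.464

β_Orrin = 0.04816 / 0.02159 = 2.2307
β_Eskola = 0.01237 / 0.02159 = 0.5730
β_Galt = 0.03178 / 0.02159 = 1.4720
β_Renshaw = 0.02114 / 0.02159 = 0.9792
β_Arden = 0.02338 / 0.02159 = 1.0829
β_P = Σ w_i β_i = 0.30×2.2307 + 0.06×0.5730 + 0.22×1.4720 + 0.18×0.9792 + 0.24×1.0829 = 1.4636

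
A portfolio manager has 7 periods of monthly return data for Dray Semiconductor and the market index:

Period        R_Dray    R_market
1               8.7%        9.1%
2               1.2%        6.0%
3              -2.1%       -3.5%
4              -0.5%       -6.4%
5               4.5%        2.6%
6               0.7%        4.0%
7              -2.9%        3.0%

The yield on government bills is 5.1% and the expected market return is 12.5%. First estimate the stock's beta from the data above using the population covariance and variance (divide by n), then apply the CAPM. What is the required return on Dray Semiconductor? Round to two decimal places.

8.64%

Mean R_i = (8.7 + 1.2 − 2.1 − 0.5 + 4.5 + 0.7 − 2.9) / 7 = 1.3714%
Mean R_m = (9.1 + 6.0 − 3.5 − 6.4 + 2.6 + 4.0 + 3.0) / 7 = 2.1143%
Σ(R_i − R̄_i)(R_m − R̄_m) = 82.4229  ⇒  Cov = 82.4229 / 7 = 11.7747
Σ(R_m − R̄_m)² = 172.4886  ⇒  Var(R_m) = 172.4886 / 7 = 24.6412
β = Cov / Var(R_m) = 11.7747 / 24.6412 = 0.4778
MRP = 12.5% − 5.1% = 7.40%
E(R) = R_f + β × MRP = 5.1% + 0.4778 × 7.4% = 8.64%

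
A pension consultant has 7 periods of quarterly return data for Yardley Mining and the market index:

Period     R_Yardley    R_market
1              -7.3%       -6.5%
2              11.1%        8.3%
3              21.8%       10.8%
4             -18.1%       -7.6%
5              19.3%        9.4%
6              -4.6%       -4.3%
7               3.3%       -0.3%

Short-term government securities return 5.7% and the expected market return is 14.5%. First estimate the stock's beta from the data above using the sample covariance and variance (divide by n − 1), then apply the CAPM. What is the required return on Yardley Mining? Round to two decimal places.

21.43%

Mean R_i = (-7.3 + 11.1 + 21.8 − 18.1 + 19.3 − 4.6 + 3.3) / 7 = 3.6429%
Mean R_m = (-6.5 + 8.3 + 10.8 − 7.6 + 9.4 − 4.3 − 0.3) / 7 = 1.4000%
Σ(R_i − R̄_i)(R_m − R̄_m) = 677.0900  ⇒  Cov = 677.0900 / 6 = 112.8483
Σ(R_m − R̄_m)² = 378.7600  ⇒  Var(R_m) = 378.7600 / 6 = 63.1267
β = Cov / Var(R_m) = 112.8483 / 63.1267 = 1.7876
MRP = 14.5% − 5.7% = 8.80%
E(R) = R_f + β × MRP = 5.7% + 1.7876 × 8.8% = 21.43%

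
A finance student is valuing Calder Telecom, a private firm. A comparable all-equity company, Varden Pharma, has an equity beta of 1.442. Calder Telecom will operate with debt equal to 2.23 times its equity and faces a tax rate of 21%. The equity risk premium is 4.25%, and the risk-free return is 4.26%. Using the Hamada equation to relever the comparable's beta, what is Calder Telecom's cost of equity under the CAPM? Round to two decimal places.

21.19%

β_L = β_U × [1 + (1 − t)(D/E)] = 1.442 × [1 + (1 − 0.21) × 2.23]
    = 1.442 × [1 + 0.79 × 2.23] = 1.442 × 2.7617 = 3.9824
E(R) = R_f + β_L × MRP = 4.26% + 3.9824 × 4.25% = 21.19%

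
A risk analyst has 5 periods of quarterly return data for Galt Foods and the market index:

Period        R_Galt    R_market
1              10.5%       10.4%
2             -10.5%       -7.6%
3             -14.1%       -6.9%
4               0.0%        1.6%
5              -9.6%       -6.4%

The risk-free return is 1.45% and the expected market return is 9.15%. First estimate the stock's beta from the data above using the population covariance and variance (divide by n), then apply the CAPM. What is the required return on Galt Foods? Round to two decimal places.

Mean R_i = (10.5 − 10.5 − 14.1 + 0.0 − 9.6) / 5 = -4.7400%
Mean R_m = (10.4 − 7.6 − 6.9 + 1.6 − 6.4) / 5 = -1.7800%
Σ(R_i − R̄_i)(R_m − R̄_m) = 305.5440  ⇒  Cov = 305.5440 / 5 = 61.1088
Σ(R_m − R̄_m)² = 241.2080  ⇒  Var(R_m) = 241.2080 / 5 = 48.2416
β = Cov / Var(R_m) = 61.1088 / 48.2416 = 1.2667
MRP = 9.15% − 1.45% = 7.70%
E(R) = R_f + β × MRP = 1.45% + 1.2667 × 7.70% = 11.20%

11.20%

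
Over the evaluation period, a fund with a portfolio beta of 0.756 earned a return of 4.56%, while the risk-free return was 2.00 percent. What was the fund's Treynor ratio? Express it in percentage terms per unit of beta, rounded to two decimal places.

3.39%

Treynor = (R_P − R_f) / β_P = (4.56% − 2.00%) / 0.7560 = 2.56% / 0.7560 = 3.39%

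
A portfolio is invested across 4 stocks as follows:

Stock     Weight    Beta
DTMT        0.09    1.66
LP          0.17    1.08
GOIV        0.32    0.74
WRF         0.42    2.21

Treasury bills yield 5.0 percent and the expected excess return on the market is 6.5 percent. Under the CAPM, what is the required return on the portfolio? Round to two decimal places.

β_P = Σ w_i β_i = 0.09×1.66 + 0.17×1.08 + 0.32×0.74 + 0.42×2.21 = 1.4980
E(R_P) = R_f + β_P × MRP = 5.0% + 1.4980 × 6.5% = 14.74%

14.74%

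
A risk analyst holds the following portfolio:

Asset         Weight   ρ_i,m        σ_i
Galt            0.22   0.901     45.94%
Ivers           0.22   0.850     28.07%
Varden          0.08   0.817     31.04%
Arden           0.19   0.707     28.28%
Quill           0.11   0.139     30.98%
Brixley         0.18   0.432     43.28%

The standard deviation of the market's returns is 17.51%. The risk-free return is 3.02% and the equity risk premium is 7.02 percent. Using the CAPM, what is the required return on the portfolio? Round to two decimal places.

β_Galt = 0.901 × 45.94% / 17.51% = 2.3639
β_Ivers = 0.850 × 28.07% / 17.51% = 1.3626
β_Varden = 0.817 × 31.04% / 17.51% = 1.4483
β_Arden = 0.707 × 28.28% / 17.51% = 1.1419
β_Quill = 0.139 × 30.98% / 17.51% = 0.2459
β_Brixley = 0.432 × 43.28% / 17.51% = 1.0678
β_P = Σ w_i β_i = 0.22×2.3639 + 0.22×1.3626 + 0.08×1.4483 + 0.19×1.1419 + 0.11×0.2459 + 0.18×1.0678 = 1.3719
E(R_P) = R_f + β_P × MRP = 3.02% + 1.3719 × 7.02% = 12.65%

12.65%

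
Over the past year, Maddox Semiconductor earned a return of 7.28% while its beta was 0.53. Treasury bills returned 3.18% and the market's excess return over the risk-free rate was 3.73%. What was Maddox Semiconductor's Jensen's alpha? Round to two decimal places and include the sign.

CAPM benchmark = R_f + β(R_m − R_f) = 3.18% + 0.53 × 3.73% = 5.1569%
α = actual − benchmark = 7.28% − 5.1569% = +2.12%

+2.12%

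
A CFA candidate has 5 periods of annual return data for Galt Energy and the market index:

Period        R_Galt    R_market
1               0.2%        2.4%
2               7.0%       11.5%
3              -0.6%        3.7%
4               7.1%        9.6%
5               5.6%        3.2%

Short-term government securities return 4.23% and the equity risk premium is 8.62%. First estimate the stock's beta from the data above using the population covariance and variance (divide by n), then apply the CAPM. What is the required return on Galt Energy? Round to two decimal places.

10.14%

Mean R_i = (0.2 + 7.0 − 0.6 + 7.1 + 5.6) / 5 = 3.8600%
Mean R_m = (2.4 + 11.5 + 3.7 + 9.6 + 3.2) / 5 = 6.0800%
Σ(R_i − R̄_i)(R_m − R̄_m) = 47.4960  ⇒  Cov = 47.4960 / 5 = 9.4992
Σ(R_m − R̄_m)² = 69.2680  ⇒  Var(R_m) = 69.2680 / 5 = 13.8536
β = Cov / Var(R_m) = 9.4992 / 13.8536 = 0.6857
E(R) = R_f + β × MRP = 4.23% + 0.6857 × 8.62% = 10.14%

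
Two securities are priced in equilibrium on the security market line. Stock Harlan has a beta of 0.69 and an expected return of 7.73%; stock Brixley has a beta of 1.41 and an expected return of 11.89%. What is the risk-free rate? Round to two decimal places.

Both satisfy E(R) = R_f + β·MRP, so the slope of the SML is
MRP = (11.89% − 7.73%) / (1.41 − 0.69) = 4.16% / 0.72 = 5.7778%
R_f = E(R_Harlan) − β_Harlan·MRP = 7.73% − 0.69 × 5.7778% = 3.7433%

3.74%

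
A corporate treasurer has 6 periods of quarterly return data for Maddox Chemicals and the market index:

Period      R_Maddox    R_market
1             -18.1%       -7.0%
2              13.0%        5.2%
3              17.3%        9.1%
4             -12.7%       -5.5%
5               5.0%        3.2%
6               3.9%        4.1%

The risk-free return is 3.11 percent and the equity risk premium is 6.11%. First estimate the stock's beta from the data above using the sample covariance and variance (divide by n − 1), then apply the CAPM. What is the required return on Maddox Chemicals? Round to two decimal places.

Mean R_i = (-18.1 + 13.0 + 17.3 − 12.7 + 5.0 + 3.9) / 6 = 1.4000%
Mean R_m = (-7.0 + 5.2 + 9.1 − 5.5 + 3.2 + 4.1) / 6 = 1.5167%
Σ(R_i − R̄_i)(R_m − R̄_m) = 440.8300  ⇒  Cov = 440.8300 / 5 = 88.1660
Σ(R_m − R̄_m)² = 202.3483  ⇒  Var(R_m) = 202.3483 / 5 = 40.4697
β = Cov / Var(R_m) = 88.1660 / 40.4697 = 2.1786
E(R) = R_f + β × MRP = 3.11% + 2.1786 × 6.11% = 16.42%

16.42%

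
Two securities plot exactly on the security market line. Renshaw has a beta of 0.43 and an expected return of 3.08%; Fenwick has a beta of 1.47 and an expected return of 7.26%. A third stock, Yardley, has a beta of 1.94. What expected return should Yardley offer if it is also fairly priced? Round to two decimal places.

MRP (SML slope) = (7.26% − 3.08%) / (1.47 − 0.43) = 4.18% / 1.04 = 4.0192%
R_f (intercept) = 3.08% − 0.43 × 4.0192% = 1.3517%
E(R_Yardley) = R_f + β × MRP = 1.3517% + 1.94 × 4.0192% = 9.15%

9.15%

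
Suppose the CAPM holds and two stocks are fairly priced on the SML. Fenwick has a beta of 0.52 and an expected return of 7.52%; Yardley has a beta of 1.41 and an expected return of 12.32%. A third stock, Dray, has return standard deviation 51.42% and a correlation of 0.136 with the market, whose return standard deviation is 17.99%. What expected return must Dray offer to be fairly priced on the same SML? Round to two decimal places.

MRP = (12.32% − 7.52%) / (1.41 − 0.52) = 5.3933%
R_f = 7.52% − 0.52 × 5.3933% = 4.7155%
β_Dray = ρ·σ_i/σ_m = 0.136 × 51.42 / 17.99 = 0.3887
E(R_Dray) = R_f + β × MRP = 4.7155% + 0.3887 × 5.3933% = 6.81%

6.81%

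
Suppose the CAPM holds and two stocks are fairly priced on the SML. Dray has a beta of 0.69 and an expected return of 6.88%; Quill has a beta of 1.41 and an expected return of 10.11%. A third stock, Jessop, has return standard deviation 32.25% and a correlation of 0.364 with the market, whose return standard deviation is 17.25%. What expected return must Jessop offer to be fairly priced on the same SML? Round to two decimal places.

MRP = (10.11% − 6.88%) / (1.41 − 0.69) = 4.4861%
R_f = 6.88% − 0.69 × 4.4861% = 3.7846%
β_Jessop = ρ·σ_i/σ_m = 0.364 × 32.25 / 17.25 = 0.6805
E(R_Jessop) = R_f + β × MRP = 3.7846% + 0.6805 × 4.4861% = 6.84%

6.84%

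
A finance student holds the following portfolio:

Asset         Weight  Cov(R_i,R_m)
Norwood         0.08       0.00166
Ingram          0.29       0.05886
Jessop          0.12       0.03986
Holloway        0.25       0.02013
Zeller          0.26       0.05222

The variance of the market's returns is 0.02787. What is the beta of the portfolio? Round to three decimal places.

β_Norwood = 0.00166 / 0.02787 = 0.0596
β_Ingram = 0.05886 / 0.02787 = 2.1119
β_Jessop = 0.03986 / 0.02787 = 1.4302
β_Holloway = 0.02013 / 0.02787 = 0.7223
β_Zeller = 0.05222 / 0.02787 = 1.8737
β_P = Σ w_i β_i = 0.08×0.0596 + 0.29×2.1119 + 0.12×1.4302 + 0.25×0.7223 + 0.26×1.8737 = 1.4566

1.457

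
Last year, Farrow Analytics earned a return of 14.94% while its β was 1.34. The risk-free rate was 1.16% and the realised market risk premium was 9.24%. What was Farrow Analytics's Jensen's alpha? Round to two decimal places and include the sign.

CAPM benchmark = R_f + β(R_m − R_f) = 1.16% + 1.34 × 9.24% = 13.5416%
α = actual − benchmark = 14.94% − 13.5416% = +1.40%

+1.40%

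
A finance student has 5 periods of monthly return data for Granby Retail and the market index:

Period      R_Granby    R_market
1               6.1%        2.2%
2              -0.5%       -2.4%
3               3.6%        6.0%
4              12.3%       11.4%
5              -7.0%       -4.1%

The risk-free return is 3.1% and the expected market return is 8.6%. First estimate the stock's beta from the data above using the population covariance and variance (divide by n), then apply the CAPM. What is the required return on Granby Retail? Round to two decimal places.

Mean R_i = (6.1 − 0.5 + 3.6 + 12.3 − 7.0) / 5 = 2.9000%
Mean R_m = (2.2 − 2.4 + 6.0 + 11.4 − 4.1) / 5 = 2.6200%
Σ(R_i − R̄_i)(R_m − R̄_m) = 167.1500  ⇒  Cov = 167.1500 / 5 = 33.4300
Σ(R_m − R̄_m)² = 159.0480  ⇒  Var(R_m) = 159.0480 / 5 = 31.8096
β = Cov / Var(R_m) = 33.4300 / 31.8096 = 1.0509
MRP = 8.6% − 3.1% = 5.50%
E(R) = R_f + β × MRP = 3.1% + 1.0509 × 5.5% = 8.88%

8.88%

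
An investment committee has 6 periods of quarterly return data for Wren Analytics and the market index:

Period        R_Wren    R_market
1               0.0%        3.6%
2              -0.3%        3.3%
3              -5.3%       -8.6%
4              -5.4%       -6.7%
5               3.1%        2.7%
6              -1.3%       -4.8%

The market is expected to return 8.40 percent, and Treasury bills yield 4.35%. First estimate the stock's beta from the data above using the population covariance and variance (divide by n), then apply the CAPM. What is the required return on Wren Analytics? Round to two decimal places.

6.43%

Mean R_i = (0.0 − 0.3 − 5.3 − 5.4 + 3.1 − 1.3) / 6 = -1.5333%
Mean R_m = (3.6 + 3.3 − 8.6 − 6.7 + 2.7 − 4.8) / 6 = -1.7500%
Σ(R_i − R̄_i)(R_m − R̄_m) = 79.2800  ⇒  Cov = 79.2800 / 6 = 13.2133
Σ(R_m − R̄_m)² = 154.6550  ⇒  Var(R_m) = 154.6550 / 6 = 25.7758
β = Cov / Var(R_m) = 13.2133 / 25.7758 = 0.5126
MRP = 8.40% − 4.35% = 4.05%
E(R) = R_f + β × MRP = 4.35% + 0.5126 × 4.05% = 6.43%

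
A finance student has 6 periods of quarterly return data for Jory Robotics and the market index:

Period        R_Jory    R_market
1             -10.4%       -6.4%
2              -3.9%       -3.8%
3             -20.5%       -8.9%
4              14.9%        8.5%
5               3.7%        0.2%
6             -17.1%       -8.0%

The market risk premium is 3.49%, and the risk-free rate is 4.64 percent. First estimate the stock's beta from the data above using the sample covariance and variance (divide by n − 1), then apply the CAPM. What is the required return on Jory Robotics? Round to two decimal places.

11.57%

Mean R_i = (-10.4 − 3.9 − 20.5 + 14.9 + 3.7 − 17.1) / 6 = -5.5500%
Mean R_m = (-6.4 − 3.8 − 8.9 + 8.5 + 0.2 − 8.0) / 6 = -3.0667%
Σ(R_i − R̄_i)(R_m − R̄_m) = 425.9000  ⇒  Cov = 425.9000 / 5 = 85.1800
Σ(R_m − R̄_m)² = 214.4733  ⇒  Var(R_m) = 214.4733 / 5 = 42.8947
β = Cov / Var(R_m) = 85.1800 / 42.8947 = 1.9858
E(R) = R_f + β × MRP = 4.64% + 1.9858 × 3.49% = 11.57%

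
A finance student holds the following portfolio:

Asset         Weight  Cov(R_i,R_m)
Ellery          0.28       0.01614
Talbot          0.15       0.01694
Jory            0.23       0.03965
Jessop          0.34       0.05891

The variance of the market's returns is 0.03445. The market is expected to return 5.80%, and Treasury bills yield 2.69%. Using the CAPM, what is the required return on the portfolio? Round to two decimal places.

β_Ellery = 0.01614 / 0.03445 = 0.4685
β_Talbot = 0.01694 / 0.03445 = 0.4917
β_Jory = 0.03965 / 0.03445 = 1.1509
β_Jessop = 0.05891 / 0.03445 = 1.7100
β_P = Σ w_i β_i = 0.28×0.4685 + 0.15×0.4917 + 0.23×1.1509 + 0.34×1.7100 = 1.0510
MRP = 5.80% − 2.69% = 3.11%
E(R_P) = R_f + β_P × MRP = 2.69% + 1.0510 × 3.11% = 5.96%

5.96%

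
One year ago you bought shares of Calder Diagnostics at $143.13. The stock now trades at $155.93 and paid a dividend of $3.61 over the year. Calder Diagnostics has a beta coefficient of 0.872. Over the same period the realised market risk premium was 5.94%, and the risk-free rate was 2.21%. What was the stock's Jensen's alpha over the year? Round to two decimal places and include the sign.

+4.08%

Realised HPR = (P1 + D1 − P0) / P0 = (155.93 + 3.61 − 143.13) / 143.13 = 16.41 / 143.13 = 11.4651%
CAPM required = R_f + β·MRP = 2.21% + 0.872 × 5.94% = 7.38968%
α = realised − required = 11.4651% − 7.38968% = +4.08%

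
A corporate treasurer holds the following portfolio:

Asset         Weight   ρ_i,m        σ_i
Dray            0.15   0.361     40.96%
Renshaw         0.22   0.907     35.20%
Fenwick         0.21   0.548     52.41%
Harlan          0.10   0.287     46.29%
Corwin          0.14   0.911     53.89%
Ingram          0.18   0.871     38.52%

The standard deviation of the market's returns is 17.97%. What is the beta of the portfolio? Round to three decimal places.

1.642

β_Dray = 0.361 × 40.96% / 17.97% = 0.8228
β_Renshaw = 0.907 × 35.20% / 17.97% = 1.7766
β_Fenwick = 0.548 × 52.41% / 17.97% = 1.5983
β_Harlan = 0.287 × 46.29% / 17.97% = 0.7393
β_Corwin = 0.911 × 53.89% / 17.97% = 2.7320
β_Ingram = 0.871 × 38.52% / 17.97% = 1.8671
β_P = Σ w_i β_i = 0.15×0.8228 + 0.22×1.7766 + 0.21×1.5983 + 0.10×0.7393 + 0.14×2.7320 + 0.18×1.8671 = 1.6424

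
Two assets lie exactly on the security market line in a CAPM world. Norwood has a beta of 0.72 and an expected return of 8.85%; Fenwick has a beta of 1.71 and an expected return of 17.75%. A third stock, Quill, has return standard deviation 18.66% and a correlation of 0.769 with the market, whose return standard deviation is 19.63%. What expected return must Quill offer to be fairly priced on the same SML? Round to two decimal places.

8.95%

MRP = (17.75% − 8.85%) / (1.71 − 0.72) = 8.9899%
R_f = 8.85% − 0.72 × 8.9899% = 2.3773%
β_Quill = ρ·σ_i/σ_m = 0.769 × 18.66 / 19.63 = 0.7310
E(R_Quill) = R_f + β × MRP = 2.3773% + 0.7310 × 8.9899% = 8.95%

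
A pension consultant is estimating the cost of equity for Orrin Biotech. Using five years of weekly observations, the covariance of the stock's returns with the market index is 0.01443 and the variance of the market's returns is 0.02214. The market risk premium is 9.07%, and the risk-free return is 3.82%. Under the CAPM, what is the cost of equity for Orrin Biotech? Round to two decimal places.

β = Cov(R_i, R_m) / Var(R_m) = 0.01443 / 0.02214 = 0.6518
E(R) = R_f + β × MRP = 3.82% + 0.6518 × 9.07% = 9.73%

9.73%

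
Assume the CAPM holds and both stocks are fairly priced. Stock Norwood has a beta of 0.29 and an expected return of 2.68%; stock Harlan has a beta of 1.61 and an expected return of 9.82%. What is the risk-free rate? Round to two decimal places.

Both satisfy E(R) = R_f + β·MRP, so the slope of the SML is
MRP = (9.82% − 2.68%) / (1.61 − 0.29) = 7.14% / 1.32 = 5.4091%
R_f = E(R_Norwood) − β_Norwood·MRP = 2.68% − 0.29 × 5.4091% = 1.1114%

1.11%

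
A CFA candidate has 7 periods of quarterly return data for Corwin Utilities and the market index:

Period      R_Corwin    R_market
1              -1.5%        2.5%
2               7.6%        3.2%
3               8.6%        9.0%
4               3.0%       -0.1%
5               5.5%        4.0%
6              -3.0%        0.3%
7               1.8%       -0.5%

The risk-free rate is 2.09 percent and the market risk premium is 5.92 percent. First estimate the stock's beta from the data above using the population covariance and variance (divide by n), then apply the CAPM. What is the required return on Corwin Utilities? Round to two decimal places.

Mean R_i = (-1.5 + 7.6 + 8.6 + 3.0 + 5.5 − 3.0 + 1.8) / 7 = 3.1429%
Mean R_m = (2.5 + 3.2 + 9.0 − 0.1 + 4.0 + 0.3 − 0.5) / 7 = 2.6286%
Σ(R_i − R̄_i)(R_m − R̄_m) = 60.0414  ⇒  Cov = 60.0414 / 7 = 8.5773
Σ(R_m − R̄_m)² = 65.4743  ⇒  Var(R_m) = 65.4743 / 7 = 9.3535
β = Cov / Var(R_m) = 8.5773 / 9.3535 = 0.9170
E(R) = R_f + β × MRP = 2.09% + 0.9170 × 5.92% = 7.52%

7.52%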